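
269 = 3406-3137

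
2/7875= 2/7875 = 0.00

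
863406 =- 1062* (-813 )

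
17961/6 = 5987/2 = 2993.50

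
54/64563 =18/21521 =0.00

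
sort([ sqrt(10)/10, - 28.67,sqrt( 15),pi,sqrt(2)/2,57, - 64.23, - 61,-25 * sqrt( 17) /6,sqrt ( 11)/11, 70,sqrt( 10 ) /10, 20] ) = [ - 64.23, - 61, - 28.67, - 25*sqrt(17 )/6, sqrt( 11 )/11,sqrt( 10)/10,sqrt(10 )/10,  sqrt(2 )/2,pi,sqrt( 15),20,57,70 ]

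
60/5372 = 15/1343= 0.01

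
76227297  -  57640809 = 18586488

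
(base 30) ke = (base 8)1146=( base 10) 614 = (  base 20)1AE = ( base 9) 752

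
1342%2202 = 1342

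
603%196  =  15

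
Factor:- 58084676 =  - 2^2*13^1*1117013^1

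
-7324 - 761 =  - 8085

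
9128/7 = 1304= 1304.00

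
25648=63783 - 38135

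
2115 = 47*45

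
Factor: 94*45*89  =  376470= 2^1*3^2*  5^1 * 47^1*89^1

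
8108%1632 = 1580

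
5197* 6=31182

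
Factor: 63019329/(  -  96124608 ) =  - 2^( - 6) * 3^( - 1)*43^( - 1 ) * 67^1*157^1*1997^1*3881^(  -  1 )=-21006443/32041536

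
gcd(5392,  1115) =1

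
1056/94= 528/47 = 11.23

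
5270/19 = 5270/19 =277.37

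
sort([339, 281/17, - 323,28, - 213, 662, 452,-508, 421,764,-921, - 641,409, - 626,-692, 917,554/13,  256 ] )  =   [ - 921,  -  692, - 641, - 626,-508,  -  323, - 213,281/17, 28, 554/13 , 256,339 , 409, 421, 452, 662, 764 , 917]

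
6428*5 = 32140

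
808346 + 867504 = 1675850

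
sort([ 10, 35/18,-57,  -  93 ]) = [ - 93, - 57  ,  35/18, 10]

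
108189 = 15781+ 92408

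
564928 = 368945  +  195983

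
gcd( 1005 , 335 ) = 335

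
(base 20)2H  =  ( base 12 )49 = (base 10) 57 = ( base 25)27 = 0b111001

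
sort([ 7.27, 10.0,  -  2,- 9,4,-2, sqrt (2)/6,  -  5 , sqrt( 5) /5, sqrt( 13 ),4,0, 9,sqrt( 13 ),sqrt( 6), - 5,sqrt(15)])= [-9 ,-5,  -  5, - 2,-2,0,sqrt (2 ) /6, sqrt ( 5)/5, sqrt ( 6),sqrt(  13), sqrt(13),sqrt( 15 ),4,4, 7.27,  9,10.0]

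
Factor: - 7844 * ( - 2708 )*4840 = 2^7*5^1 * 11^2*37^1 * 53^1*677^1 = 102809111680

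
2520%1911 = 609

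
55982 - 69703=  - 13721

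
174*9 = 1566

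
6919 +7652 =14571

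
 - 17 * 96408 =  - 1638936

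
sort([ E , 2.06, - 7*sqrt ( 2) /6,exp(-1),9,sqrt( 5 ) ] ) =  [-7 * sqrt(2)/6,exp(-1),2.06,sqrt(5), E, 9]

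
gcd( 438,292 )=146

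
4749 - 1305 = 3444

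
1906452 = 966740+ 939712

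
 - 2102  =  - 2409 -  - 307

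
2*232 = 464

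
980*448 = 439040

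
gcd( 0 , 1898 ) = 1898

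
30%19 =11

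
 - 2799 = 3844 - 6643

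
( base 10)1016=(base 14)528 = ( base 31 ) 11O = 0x3F8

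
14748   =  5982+8766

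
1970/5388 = 985/2694 = 0.37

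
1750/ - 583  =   - 1750/583 = - 3.00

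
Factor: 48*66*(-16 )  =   - 2^9*3^2* 11^1 = - 50688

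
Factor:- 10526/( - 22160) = 2^(  -  3)  *  5^( - 1 )*19^1=19/40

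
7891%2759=2373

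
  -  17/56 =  - 1 + 39/56 = - 0.30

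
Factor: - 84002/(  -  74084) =2^ ( -1) * 97^1*433^1*18521^(  -  1 )= 42001/37042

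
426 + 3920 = 4346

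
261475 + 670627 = 932102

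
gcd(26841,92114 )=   1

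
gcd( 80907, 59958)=3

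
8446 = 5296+3150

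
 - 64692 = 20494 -85186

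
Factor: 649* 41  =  11^1*41^1*59^1 = 26609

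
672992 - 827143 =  - 154151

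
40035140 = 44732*895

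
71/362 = 71/362=0.20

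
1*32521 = 32521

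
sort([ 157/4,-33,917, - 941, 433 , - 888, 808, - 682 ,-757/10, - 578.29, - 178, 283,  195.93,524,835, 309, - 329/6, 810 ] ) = [ - 941,-888,  -  682,  -  578.29, - 178, -757/10,-329/6, - 33 , 157/4, 195.93  ,  283,309  ,  433,524, 808,810,835,  917 ] 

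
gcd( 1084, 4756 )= 4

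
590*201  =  118590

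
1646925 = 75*21959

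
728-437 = 291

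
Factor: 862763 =11^1*41^1*1913^1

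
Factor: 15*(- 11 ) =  - 165 = - 3^1 *5^1*11^1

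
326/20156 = 163/10078=0.02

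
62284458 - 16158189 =46126269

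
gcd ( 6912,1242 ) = 54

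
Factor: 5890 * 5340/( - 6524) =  - 7863150/1631= - 2^1*3^1*5^2 * 7^( - 1)*19^1*31^1*89^1 * 233^( - 1 ) 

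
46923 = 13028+33895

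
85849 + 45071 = 130920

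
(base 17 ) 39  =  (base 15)40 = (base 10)60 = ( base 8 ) 74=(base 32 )1s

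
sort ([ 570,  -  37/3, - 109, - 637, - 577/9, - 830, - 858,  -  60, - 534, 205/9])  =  [-858,  -  830, - 637, - 534, -109, - 577/9, - 60,  -  37/3, 205/9, 570] 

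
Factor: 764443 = 379^1*2017^1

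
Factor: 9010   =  2^1*5^1*17^1*53^1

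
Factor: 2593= 2593^1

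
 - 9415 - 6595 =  -16010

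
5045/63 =5045/63=   80.08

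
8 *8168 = 65344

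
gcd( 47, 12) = 1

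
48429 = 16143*3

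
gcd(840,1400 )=280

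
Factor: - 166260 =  - 2^2*3^1*5^1 * 17^1*163^1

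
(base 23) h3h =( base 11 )6904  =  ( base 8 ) 21567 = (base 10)9079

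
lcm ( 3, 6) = 6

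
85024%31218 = 22588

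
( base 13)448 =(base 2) 1011100000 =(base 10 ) 736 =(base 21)1e1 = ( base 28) Q8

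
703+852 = 1555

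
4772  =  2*2386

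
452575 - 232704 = 219871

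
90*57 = 5130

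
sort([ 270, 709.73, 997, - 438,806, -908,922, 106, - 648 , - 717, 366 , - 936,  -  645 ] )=[  -  936,- 908,-717, - 648, - 645, - 438,106, 270,366, 709.73, 806, 922, 997 ] 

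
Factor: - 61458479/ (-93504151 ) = 13^ ( - 2 )*553279^ (- 1 )*61458479^1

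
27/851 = 27/851=0.03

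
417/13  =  417/13 =32.08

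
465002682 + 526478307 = 991480989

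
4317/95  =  4317/95 = 45.44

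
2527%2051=476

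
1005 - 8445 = -7440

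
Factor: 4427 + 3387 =2^1*3907^1 = 7814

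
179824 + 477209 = 657033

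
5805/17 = 5805/17 = 341.47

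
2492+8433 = 10925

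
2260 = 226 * 10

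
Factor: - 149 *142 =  - 2^1*71^1*149^1= - 21158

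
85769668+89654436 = 175424104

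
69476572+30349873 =99826445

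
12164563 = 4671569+7492994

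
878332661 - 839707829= 38624832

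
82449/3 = 27483= 27483.00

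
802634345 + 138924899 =941559244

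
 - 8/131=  - 1 + 123/131 = - 0.06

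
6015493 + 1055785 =7071278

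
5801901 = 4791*1211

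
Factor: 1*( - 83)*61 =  - 61^1*83^1 = - 5063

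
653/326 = 653/326 =2.00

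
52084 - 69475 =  - 17391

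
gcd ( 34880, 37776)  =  16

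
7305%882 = 249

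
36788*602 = 22146376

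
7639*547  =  4178533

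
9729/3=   3243=3243.00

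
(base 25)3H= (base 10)92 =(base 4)1130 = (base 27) 3b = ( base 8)134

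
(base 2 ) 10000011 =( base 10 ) 131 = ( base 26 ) 51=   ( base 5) 1011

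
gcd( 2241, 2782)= 1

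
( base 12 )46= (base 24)26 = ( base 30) 1o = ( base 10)54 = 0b110110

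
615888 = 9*68432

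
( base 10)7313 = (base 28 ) 995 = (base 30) 83n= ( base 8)16221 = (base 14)2945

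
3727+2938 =6665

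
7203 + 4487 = 11690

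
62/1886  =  31/943= 0.03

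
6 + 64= 70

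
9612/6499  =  1+3113/6499 = 1.48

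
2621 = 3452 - 831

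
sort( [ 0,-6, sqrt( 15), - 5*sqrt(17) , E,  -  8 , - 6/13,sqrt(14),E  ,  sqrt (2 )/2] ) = [ - 5*sqrt(17 ),  -  8, - 6,-6/13 , 0, sqrt(2)/2, E,E, sqrt(14), sqrt(15)]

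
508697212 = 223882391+284814821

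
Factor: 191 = 191^1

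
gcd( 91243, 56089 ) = 1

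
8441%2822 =2797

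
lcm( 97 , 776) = 776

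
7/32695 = 7/32695 = 0.00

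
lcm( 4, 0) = 0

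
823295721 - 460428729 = 362866992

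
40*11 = 440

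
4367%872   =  7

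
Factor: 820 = 2^2*5^1 * 41^1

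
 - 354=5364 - 5718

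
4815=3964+851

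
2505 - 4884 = - 2379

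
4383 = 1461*3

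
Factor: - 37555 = -5^1*7^1*29^1*37^1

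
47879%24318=23561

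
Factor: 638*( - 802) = - 511676 = - 2^2*11^1 * 29^1*401^1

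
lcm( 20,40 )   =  40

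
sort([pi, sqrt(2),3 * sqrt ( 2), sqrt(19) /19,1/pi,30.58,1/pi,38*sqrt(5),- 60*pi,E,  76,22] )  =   [ - 60*pi,  sqrt (19)/19 , 1/pi,1/pi, sqrt(2 ) , E, pi,3 * sqrt(2),22, 30.58,76, 38 *sqrt(5) ] 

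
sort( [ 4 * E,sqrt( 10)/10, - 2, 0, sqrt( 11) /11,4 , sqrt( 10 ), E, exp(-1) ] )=[ - 2, 0, sqrt( 11)/11,sqrt( 10)/10, exp( - 1 ), E , sqrt(10 ), 4, 4*E]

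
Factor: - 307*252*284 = -21971376 =- 2^4 * 3^2*7^1*71^1 * 307^1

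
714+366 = 1080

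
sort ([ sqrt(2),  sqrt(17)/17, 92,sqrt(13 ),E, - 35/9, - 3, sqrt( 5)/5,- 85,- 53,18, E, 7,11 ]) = [-85, - 53, - 35/9, - 3,sqrt(17)/17, sqrt( 5 ) /5, sqrt(2 ),E,E , sqrt( 13), 7 , 11,18,92] 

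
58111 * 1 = 58111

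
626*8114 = 5079364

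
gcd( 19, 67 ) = 1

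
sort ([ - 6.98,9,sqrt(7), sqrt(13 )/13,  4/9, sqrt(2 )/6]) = [ - 6.98,sqrt(2 ) /6, sqrt( 13) /13, 4/9, sqrt(7) , 9 ] 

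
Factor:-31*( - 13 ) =13^1*31^1  =  403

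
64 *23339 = 1493696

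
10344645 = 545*18981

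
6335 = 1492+4843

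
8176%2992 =2192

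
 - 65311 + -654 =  - 65965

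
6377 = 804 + 5573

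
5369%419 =341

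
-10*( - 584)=5840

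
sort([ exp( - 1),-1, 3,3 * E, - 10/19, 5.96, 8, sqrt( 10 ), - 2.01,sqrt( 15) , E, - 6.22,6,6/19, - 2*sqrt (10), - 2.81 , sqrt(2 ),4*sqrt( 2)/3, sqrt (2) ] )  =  [  -  2*sqrt( 10), - 6.22, - 2.81, - 2.01, - 1, - 10/19, 6/19 , exp( - 1), sqrt( 2), sqrt( 2), 4*sqrt( 2) /3,E , 3, sqrt( 10), sqrt( 15 ) , 5.96, 6, 8,  3*E] 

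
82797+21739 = 104536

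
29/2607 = 29/2607 = 0.01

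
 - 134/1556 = -67/778  =  - 0.09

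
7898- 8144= - 246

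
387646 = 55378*7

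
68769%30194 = 8381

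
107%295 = 107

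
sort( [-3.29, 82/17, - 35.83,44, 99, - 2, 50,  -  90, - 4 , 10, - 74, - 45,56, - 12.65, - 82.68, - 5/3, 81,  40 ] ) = [-90, - 82.68,-74, - 45 , -35.83, - 12.65,-4, - 3.29, - 2, - 5/3,  82/17, 10, 40, 44, 50, 56, 81, 99]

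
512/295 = 1+217/295 = 1.74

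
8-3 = 5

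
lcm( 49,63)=441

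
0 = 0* 1318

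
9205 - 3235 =5970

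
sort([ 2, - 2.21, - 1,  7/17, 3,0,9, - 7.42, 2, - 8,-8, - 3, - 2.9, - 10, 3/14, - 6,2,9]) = [ - 10, - 8 , - 8,- 7.42, - 6, - 3, - 2.9,-2.21, - 1,0, 3/14, 7/17,2,2, 2,3,9, 9 ]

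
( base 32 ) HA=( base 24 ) N2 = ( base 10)554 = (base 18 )1ce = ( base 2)1000101010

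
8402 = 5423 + 2979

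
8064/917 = 8 + 104/131 =8.79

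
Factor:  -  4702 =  - 2^1*2351^1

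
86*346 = 29756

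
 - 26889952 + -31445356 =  - 58335308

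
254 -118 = 136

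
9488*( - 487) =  - 4620656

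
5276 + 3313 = 8589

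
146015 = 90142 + 55873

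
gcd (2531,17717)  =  2531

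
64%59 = 5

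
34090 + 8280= 42370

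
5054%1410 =824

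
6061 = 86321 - 80260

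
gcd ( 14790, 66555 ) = 7395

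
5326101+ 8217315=13543416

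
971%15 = 11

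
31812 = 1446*22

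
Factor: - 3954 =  - 2^1 * 3^1*659^1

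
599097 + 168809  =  767906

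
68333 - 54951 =13382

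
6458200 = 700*9226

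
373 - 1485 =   -  1112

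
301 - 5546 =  - 5245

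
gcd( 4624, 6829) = 1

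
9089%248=161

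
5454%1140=894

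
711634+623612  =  1335246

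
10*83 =830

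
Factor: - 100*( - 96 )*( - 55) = - 2^7 * 3^1*5^3*11^1 = - 528000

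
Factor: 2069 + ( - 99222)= - 7^1*13879^1= - 97153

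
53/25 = 53/25 = 2.12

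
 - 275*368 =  - 101200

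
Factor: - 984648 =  - 2^3*3^1*7^1*5861^1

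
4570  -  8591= - 4021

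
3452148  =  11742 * 294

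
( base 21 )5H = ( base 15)82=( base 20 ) 62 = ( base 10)122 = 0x7a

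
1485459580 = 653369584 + 832089996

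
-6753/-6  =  1125+1/2= 1125.50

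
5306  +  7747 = 13053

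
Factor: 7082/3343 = 2^1 * 3343^(-1)*3541^1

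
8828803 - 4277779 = 4551024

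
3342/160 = 1671/80 =20.89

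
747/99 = 7+6/11 = 7.55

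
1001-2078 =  - 1077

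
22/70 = 11/35  =  0.31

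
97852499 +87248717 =185101216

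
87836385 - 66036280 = 21800105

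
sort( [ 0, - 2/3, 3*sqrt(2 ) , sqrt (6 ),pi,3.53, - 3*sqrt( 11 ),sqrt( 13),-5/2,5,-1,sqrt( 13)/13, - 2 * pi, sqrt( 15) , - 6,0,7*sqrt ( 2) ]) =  [ - 3*sqrt(11 ), - 2*pi , - 6, - 5/2 ,-1, - 2/3,0,0, sqrt(13) /13, sqrt( 6 )  ,  pi,3.53,sqrt( 13 ) , sqrt (15 ),3*sqrt( 2 ) , 5,7*sqrt(2)]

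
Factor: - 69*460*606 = - 19234440= - 2^3*3^2*5^1*23^2*101^1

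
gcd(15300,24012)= 36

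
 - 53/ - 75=53/75=0.71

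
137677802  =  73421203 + 64256599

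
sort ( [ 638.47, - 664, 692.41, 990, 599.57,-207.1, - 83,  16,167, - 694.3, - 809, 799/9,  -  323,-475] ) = [-809,  -  694.3,-664, - 475, - 323, - 207.1, - 83,16,799/9 , 167,  599.57,638.47,  692.41, 990 ]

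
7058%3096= 866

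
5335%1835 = 1665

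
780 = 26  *30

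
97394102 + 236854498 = 334248600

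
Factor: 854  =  2^1*7^1*61^1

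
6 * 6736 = 40416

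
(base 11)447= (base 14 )2a3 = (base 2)1000010111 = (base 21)14a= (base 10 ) 535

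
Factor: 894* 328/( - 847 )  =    -  293232/847 = - 2^4*3^1*7^( - 1 )*11^(  -  2 )*41^1*149^1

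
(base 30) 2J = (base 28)2n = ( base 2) 1001111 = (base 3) 2221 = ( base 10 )79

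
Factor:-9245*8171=-75540895 = -5^1*43^2*8171^1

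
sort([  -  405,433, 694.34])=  [  -  405,433,694.34]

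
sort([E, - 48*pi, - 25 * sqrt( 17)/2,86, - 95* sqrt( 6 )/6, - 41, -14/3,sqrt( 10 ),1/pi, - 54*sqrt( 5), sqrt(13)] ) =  [-48*pi, - 54 * sqrt (5 ),-25*sqrt (17)/2,-41, - 95*sqrt( 6 )/6, - 14/3,  1/pi, E, sqrt(10), sqrt ( 13 ),86]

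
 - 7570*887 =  - 6714590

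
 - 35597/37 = - 35597/37 = - 962.08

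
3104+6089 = 9193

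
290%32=2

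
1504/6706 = 752/3353 =0.22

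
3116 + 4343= 7459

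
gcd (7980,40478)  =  2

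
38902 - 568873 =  - 529971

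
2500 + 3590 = 6090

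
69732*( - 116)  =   - 8088912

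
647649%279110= 89429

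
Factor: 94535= 5^1*7^1*37^1*73^1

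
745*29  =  21605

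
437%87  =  2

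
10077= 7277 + 2800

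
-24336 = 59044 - 83380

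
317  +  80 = 397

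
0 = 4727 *0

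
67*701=46967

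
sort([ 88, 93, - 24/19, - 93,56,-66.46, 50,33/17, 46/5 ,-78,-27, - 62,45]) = [  -  93, - 78, - 66.46, - 62, -27, -24/19,33/17,46/5,45,  50,56,88,93]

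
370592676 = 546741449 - 176148773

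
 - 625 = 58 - 683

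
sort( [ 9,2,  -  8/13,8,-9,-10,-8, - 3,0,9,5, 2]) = [  -  10, - 9, - 8,-3,  -  8/13 , 0,2, 2,5 , 8,9,9]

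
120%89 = 31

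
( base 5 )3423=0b111101000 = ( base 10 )488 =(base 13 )2b7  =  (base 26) IK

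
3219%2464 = 755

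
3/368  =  3/368 = 0.01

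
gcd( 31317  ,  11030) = 1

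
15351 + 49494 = 64845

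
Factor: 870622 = 2^1*643^1*677^1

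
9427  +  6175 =15602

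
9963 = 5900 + 4063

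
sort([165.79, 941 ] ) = [165.79, 941]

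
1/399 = 1/399= 0.00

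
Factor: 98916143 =98916143^1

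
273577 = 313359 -39782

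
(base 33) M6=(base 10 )732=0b1011011100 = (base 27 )103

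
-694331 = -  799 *869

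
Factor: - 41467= -41467^1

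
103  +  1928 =2031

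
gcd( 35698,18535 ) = 1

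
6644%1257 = 359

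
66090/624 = 11015/104 = 105.91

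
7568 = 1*7568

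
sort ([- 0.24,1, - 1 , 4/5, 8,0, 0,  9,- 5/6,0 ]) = [-1,  -  5/6,  -  0.24 , 0, 0, 0,  4/5,1 , 8 , 9]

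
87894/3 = 29298 = 29298.00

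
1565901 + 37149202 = 38715103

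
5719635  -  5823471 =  - 103836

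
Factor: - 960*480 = - 2^11*3^2*5^2 = - 460800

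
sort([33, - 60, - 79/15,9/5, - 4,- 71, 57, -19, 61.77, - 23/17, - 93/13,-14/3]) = [ - 71, - 60, - 19, - 93/13, - 79/15,  -  14/3, - 4, - 23/17, 9/5,33, 57, 61.77 ] 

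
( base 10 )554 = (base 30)ie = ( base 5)4204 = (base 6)2322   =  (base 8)1052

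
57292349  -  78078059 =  - 20785710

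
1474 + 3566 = 5040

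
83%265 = 83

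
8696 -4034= 4662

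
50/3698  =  25/1849 = 0.01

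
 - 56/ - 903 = 8/129 = 0.06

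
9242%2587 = 1481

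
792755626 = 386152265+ 406603361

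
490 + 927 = 1417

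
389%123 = 20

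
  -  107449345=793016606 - 900465951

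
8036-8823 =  - 787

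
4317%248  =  101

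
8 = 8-0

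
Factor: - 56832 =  - 2^9 * 3^1*37^1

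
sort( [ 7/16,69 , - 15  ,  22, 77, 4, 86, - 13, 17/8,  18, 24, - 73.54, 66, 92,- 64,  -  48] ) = [ -73.54, -64,  -  48 ,  -  15, - 13 , 7/16, 17/8, 4, 18, 22, 24,66 , 69, 77,86, 92 ] 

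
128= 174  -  46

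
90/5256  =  5/292 = 0.02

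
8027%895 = 867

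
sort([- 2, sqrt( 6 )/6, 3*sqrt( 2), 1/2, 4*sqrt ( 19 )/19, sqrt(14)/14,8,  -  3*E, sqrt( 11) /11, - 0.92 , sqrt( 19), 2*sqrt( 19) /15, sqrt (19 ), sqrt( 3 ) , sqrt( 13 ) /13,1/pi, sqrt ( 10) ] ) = [ -3*E,-2, - 0.92, sqrt(14) /14, sqrt(13 )/13 , sqrt( 11 )/11 , 1/pi , sqrt( 6) /6, 1/2, 2*sqrt( 19 )/15,4*sqrt( 19 )/19, sqrt( 3 ), sqrt(10),3*sqrt( 2 ), sqrt( 19 ), sqrt( 19 ), 8 ]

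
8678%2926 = 2826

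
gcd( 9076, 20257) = 1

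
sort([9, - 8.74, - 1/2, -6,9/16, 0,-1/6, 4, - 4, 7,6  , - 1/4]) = [ - 8.74, - 6, - 4, - 1/2, - 1/4,  -  1/6, 0, 9/16, 4,6,  7, 9 ]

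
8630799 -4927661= 3703138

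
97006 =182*533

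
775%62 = 31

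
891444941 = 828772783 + 62672158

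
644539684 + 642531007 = 1287070691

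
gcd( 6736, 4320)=16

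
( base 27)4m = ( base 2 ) 10000010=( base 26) 50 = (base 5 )1010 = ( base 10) 130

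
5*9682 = 48410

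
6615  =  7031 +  - 416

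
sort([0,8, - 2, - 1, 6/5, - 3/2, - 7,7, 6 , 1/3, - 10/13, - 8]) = [ - 8, - 7,-2, - 3/2, - 1, - 10/13,0, 1/3,6/5,6,7,8]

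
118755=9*13195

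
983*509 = 500347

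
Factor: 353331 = 3^2*11^1*43^1*83^1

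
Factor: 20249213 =59^1*457^1*751^1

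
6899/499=6899/499 = 13.83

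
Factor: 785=5^1*157^1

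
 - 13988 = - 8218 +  - 5770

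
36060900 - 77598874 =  - 41537974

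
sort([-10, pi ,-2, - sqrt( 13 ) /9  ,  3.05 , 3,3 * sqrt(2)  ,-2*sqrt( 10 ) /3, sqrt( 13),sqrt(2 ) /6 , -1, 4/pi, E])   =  [ - 10,-2 * sqrt(10)/3,-2 ,-1, - sqrt(13 )/9 , sqrt( 2)/6, 4/pi, E,3,3.05,pi,sqrt( 13 ),3*sqrt( 2 )]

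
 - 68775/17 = -68775/17 = - 4045.59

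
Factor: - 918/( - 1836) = 2^( - 1)   =  1/2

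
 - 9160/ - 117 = 9160/117 = 78.29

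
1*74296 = 74296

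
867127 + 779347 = 1646474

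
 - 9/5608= -1 + 5599/5608=-0.00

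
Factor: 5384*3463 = 18644792  =  2^3 * 673^1*3463^1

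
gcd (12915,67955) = 5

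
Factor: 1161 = 3^3* 43^1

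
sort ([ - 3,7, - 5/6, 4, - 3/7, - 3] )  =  [- 3, - 3 , - 5/6,-3/7,4 , 7]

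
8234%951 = 626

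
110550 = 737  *150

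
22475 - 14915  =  7560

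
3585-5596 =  - 2011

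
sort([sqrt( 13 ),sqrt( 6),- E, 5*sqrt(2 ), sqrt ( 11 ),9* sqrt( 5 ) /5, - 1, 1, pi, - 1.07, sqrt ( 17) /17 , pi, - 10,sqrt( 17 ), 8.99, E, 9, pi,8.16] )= [ - 10, - E, - 1.07, - 1, sqrt( 17 )/17,1, sqrt( 6),E, pi , pi, pi,sqrt( 11),sqrt( 13), 9*sqrt(5) /5, sqrt( 17 ), 5*sqrt(2),8.16, 8.99, 9]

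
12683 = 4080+8603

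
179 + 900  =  1079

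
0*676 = 0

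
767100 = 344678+422422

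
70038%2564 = 810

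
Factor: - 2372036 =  - 2^2*19^1 * 23^2*59^1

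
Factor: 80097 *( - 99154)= - 7941937938 =- 2^1 *3^1*11^1*4507^1*26699^1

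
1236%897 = 339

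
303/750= 101/250  =  0.40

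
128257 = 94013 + 34244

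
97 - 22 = 75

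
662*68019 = 45028578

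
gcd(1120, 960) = 160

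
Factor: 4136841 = 3^2*459649^1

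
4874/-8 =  - 2437/4 = - 609.25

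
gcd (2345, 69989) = 1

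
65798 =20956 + 44842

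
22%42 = 22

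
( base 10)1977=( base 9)2636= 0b11110111001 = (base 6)13053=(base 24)3a9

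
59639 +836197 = 895836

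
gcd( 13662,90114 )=138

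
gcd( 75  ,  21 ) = 3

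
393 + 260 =653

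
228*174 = 39672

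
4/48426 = 2/24213 = 0.00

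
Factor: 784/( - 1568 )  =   - 1/2 = - 2^( - 1 ) 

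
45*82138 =3696210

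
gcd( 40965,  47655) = 15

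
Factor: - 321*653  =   - 209613 = - 3^1 *107^1*653^1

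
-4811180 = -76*63305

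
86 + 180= 266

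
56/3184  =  7/398 = 0.02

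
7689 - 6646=1043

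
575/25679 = 575/25679=0.02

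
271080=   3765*72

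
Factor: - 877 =  -  877^1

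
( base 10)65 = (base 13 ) 50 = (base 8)101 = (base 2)1000001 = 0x41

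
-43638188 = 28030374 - 71668562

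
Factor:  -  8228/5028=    - 3^(  -  1) * 11^2*17^1*419^(  -  1) = -2057/1257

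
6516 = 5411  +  1105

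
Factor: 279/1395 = 5^ ( - 1) =1/5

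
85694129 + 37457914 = 123152043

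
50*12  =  600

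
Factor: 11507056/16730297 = 2^4*11^1*31^( - 1 ) * 65381^1*539687^(-1) 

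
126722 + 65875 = 192597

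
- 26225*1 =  - 26225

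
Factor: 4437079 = 61^1*72739^1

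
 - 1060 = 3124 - 4184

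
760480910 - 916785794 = - 156304884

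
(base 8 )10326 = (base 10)4310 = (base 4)1003112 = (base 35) 3i5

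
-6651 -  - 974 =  - 5677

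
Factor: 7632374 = 2^1 * 3816187^1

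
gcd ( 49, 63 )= 7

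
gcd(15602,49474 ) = 58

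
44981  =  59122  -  14141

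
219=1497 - 1278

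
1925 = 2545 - 620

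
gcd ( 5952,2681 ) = 1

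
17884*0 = 0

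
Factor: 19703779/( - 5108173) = - 7^(  -  1)*19^1*307^( - 1)* 2377^( - 1)*1037041^1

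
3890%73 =21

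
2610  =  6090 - 3480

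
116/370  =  58/185 = 0.31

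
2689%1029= 631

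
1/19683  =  1/19683 = 0.00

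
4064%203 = 4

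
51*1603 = 81753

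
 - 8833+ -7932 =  - 16765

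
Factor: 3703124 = 2^2*151^1*6131^1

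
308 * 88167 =27155436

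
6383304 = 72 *88657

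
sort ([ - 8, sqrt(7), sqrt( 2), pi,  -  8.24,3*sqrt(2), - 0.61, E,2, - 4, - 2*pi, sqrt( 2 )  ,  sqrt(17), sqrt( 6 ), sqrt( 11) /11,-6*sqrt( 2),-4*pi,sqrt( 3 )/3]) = [ - 4* pi, - 6*sqrt( 2),-8.24, - 8, - 2*pi, - 4, - 0.61, sqrt( 11 )/11,sqrt(3 )/3,sqrt( 2), sqrt ( 2),2, sqrt(6 ),sqrt (7 ), E,  pi,  sqrt(17), 3*sqrt( 2 )]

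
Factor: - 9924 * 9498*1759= - 2^3 * 3^2* 827^1*1583^1*1759^1 = - 165800089368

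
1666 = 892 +774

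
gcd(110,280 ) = 10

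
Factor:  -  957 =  - 3^1*11^1*29^1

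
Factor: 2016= 2^5*3^2 * 7^1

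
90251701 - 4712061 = 85539640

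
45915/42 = 15305/14 = 1093.21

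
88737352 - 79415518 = 9321834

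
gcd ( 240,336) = 48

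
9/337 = 9/337 = 0.03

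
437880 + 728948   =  1166828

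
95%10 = 5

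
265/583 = 5/11 = 0.45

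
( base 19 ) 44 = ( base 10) 80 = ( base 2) 1010000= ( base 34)2c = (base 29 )2M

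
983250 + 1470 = 984720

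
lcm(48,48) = 48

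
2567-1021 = 1546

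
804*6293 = 5059572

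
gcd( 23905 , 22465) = 5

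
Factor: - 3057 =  - 3^1*1019^1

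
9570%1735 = 895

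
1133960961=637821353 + 496139608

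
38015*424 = 16118360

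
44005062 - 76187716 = -32182654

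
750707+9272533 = 10023240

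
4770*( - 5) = - 23850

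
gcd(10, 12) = 2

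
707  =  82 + 625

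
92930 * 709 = 65887370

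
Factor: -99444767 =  - 43^2*53783^1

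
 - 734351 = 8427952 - 9162303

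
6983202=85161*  82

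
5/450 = 1/90 = 0.01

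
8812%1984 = 876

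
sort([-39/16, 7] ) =[ - 39/16,  7]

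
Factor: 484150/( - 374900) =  - 421/326 = - 2^( - 1)*163^( - 1 )*421^1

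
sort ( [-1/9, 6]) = [- 1/9, 6 ]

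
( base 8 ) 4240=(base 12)1340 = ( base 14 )B3A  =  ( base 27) 30l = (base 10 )2208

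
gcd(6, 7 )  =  1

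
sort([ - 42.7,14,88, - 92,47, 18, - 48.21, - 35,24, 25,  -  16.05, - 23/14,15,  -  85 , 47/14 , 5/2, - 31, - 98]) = [ - 98, - 92,-85, - 48.21, - 42.7, - 35, - 31, - 16.05,-23/14,5/2, 47/14, 14, 15,18,24,25,47 , 88 ]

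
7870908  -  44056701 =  - 36185793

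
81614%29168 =23278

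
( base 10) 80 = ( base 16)50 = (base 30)2K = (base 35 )2a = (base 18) 48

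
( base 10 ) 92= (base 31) 2u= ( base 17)57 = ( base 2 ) 1011100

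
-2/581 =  - 2/581 = - 0.00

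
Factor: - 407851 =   -  37^1*73^1*151^1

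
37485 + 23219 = 60704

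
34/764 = 17/382= 0.04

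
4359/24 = 181+5/8 =181.62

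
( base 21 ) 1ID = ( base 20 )21C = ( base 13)4c0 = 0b1101000000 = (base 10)832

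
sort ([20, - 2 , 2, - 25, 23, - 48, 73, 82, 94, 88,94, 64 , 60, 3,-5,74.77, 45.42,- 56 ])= [ - 56, - 48, - 25,-5,-2,2, 3,20, 23, 45.42,60, 64,73, 74.77,82, 88, 94, 94]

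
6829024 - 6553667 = 275357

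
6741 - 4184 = 2557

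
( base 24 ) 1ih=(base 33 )v2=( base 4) 100001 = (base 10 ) 1025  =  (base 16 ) 401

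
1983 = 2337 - 354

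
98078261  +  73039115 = 171117376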